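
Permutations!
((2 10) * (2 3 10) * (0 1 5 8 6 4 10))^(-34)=((0 1 5 8 6 4 10 3))^(-34)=(0 10 6 5)(1 3 4 8)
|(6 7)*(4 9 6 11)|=5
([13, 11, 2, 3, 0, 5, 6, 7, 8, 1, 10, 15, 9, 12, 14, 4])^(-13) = (0 9 15 13 1 4 12 11)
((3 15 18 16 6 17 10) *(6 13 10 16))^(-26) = (3 13 17 18)(6 15 10 16)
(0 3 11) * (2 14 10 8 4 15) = (0 3 11)(2 14 10 8 4 15) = [3, 1, 14, 11, 15, 5, 6, 7, 4, 9, 8, 0, 12, 13, 10, 2]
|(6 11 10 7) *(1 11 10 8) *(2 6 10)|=6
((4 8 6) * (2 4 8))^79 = ((2 4)(6 8))^79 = (2 4)(6 8)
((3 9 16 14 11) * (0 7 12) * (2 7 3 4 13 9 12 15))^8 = ((0 3 12)(2 7 15)(4 13 9 16 14 11))^8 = (0 12 3)(2 15 7)(4 9 14)(11 13 16)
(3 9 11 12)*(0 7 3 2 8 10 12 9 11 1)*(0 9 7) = (1 9)(2 8 10 12)(3 11 7) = [0, 9, 8, 11, 4, 5, 6, 3, 10, 1, 12, 7, 2]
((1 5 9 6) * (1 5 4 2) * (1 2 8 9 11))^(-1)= (1 11 5 6 9 8 4)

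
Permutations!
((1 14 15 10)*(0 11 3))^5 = (0 3 11)(1 14 15 10)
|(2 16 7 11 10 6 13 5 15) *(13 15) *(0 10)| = |(0 10 6 15 2 16 7 11)(5 13)| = 8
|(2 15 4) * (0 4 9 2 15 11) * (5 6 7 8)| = |(0 4 15 9 2 11)(5 6 7 8)| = 12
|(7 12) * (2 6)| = 2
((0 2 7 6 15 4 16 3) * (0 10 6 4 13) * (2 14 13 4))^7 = (0 14 13)(2 7)(3 10 6 15 4 16)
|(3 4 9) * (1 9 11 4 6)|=4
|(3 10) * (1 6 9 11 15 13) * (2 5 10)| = 12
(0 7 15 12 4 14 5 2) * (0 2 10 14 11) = [7, 1, 2, 3, 11, 10, 6, 15, 8, 9, 14, 0, 4, 13, 5, 12] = (0 7 15 12 4 11)(5 10 14)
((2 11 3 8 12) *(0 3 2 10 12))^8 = ((0 3 8)(2 11)(10 12))^8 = (12)(0 8 3)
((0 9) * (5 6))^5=((0 9)(5 6))^5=(0 9)(5 6)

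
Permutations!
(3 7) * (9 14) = (3 7)(9 14) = [0, 1, 2, 7, 4, 5, 6, 3, 8, 14, 10, 11, 12, 13, 9]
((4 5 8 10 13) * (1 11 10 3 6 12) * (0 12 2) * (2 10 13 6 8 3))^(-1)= (0 2 8 3 5 4 13 11 1 12)(6 10)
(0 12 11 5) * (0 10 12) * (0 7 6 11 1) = (0 7 6 11 5 10 12 1) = [7, 0, 2, 3, 4, 10, 11, 6, 8, 9, 12, 5, 1]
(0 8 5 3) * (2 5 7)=[8, 1, 5, 0, 4, 3, 6, 2, 7]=(0 8 7 2 5 3)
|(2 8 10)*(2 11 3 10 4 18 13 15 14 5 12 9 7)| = |(2 8 4 18 13 15 14 5 12 9 7)(3 10 11)| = 33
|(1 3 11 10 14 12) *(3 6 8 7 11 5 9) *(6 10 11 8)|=|(1 10 14 12)(3 5 9)(7 8)|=12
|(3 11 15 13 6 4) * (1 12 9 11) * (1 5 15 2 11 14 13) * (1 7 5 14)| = 30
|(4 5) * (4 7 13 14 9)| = 6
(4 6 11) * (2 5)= (2 5)(4 6 11)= [0, 1, 5, 3, 6, 2, 11, 7, 8, 9, 10, 4]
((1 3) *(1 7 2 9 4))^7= ((1 3 7 2 9 4))^7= (1 3 7 2 9 4)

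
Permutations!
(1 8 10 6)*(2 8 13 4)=(1 13 4 2 8 10 6)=[0, 13, 8, 3, 2, 5, 1, 7, 10, 9, 6, 11, 12, 4]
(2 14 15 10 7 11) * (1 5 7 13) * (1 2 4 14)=[0, 5, 1, 3, 14, 7, 6, 11, 8, 9, 13, 4, 12, 2, 15, 10]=(1 5 7 11 4 14 15 10 13 2)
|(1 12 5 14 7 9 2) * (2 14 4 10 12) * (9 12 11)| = 8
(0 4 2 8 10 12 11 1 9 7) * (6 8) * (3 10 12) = [4, 9, 6, 10, 2, 5, 8, 0, 12, 7, 3, 1, 11] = (0 4 2 6 8 12 11 1 9 7)(3 10)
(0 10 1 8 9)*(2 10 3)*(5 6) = [3, 8, 10, 2, 4, 6, 5, 7, 9, 0, 1] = (0 3 2 10 1 8 9)(5 6)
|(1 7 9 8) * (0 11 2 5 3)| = 20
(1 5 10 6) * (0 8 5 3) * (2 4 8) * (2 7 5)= [7, 3, 4, 0, 8, 10, 1, 5, 2, 9, 6]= (0 7 5 10 6 1 3)(2 4 8)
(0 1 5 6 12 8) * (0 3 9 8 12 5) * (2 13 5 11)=(0 1)(2 13 5 6 11)(3 9 8)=[1, 0, 13, 9, 4, 6, 11, 7, 3, 8, 10, 2, 12, 5]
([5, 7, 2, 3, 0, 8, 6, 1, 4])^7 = (0 4 8 5)(1 7)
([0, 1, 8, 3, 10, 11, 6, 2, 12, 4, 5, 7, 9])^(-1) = (2 7 11 5 10 4 9 12 8)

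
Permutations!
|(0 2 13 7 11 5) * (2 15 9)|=8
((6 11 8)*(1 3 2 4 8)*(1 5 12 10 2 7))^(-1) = ((1 3 7)(2 4 8 6 11 5 12 10))^(-1) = (1 7 3)(2 10 12 5 11 6 8 4)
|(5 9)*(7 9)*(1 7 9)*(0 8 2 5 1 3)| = |(0 8 2 5 9 1 7 3)| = 8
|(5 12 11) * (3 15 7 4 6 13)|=|(3 15 7 4 6 13)(5 12 11)|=6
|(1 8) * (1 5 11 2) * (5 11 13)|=|(1 8 11 2)(5 13)|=4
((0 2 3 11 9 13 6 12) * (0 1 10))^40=((0 2 3 11 9 13 6 12 1 10))^40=(13)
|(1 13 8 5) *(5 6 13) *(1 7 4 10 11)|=6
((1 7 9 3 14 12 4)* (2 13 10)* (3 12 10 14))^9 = (1 4 12 9 7)(2 13 14 10) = ((1 7 9 12 4)(2 13 14 10))^9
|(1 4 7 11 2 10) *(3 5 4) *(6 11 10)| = |(1 3 5 4 7 10)(2 6 11)| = 6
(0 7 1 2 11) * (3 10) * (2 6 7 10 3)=[10, 6, 11, 3, 4, 5, 7, 1, 8, 9, 2, 0]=(0 10 2 11)(1 6 7)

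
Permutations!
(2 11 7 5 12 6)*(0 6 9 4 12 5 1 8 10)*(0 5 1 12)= (0 6 2 11 7 12 9 4)(1 8 10 5)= [6, 8, 11, 3, 0, 1, 2, 12, 10, 4, 5, 7, 9]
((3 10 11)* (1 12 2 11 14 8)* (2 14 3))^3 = ((1 12 14 8)(2 11)(3 10))^3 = (1 8 14 12)(2 11)(3 10)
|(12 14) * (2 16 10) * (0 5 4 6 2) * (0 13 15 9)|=10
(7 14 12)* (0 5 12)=[5, 1, 2, 3, 4, 12, 6, 14, 8, 9, 10, 11, 7, 13, 0]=(0 5 12 7 14)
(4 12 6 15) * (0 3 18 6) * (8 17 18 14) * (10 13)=(0 3 14 8 17 18 6 15 4 12)(10 13)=[3, 1, 2, 14, 12, 5, 15, 7, 17, 9, 13, 11, 0, 10, 8, 4, 16, 18, 6]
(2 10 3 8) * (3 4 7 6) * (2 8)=(2 10 4 7 6 3)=[0, 1, 10, 2, 7, 5, 3, 6, 8, 9, 4]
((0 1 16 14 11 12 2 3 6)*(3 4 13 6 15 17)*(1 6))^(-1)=(0 6)(1 13 4 2 12 11 14 16)(3 17 15)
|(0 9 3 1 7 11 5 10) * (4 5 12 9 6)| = 30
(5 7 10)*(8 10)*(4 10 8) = (4 10 5 7) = [0, 1, 2, 3, 10, 7, 6, 4, 8, 9, 5]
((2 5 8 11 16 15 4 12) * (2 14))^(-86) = ((2 5 8 11 16 15 4 12 14))^(-86) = (2 16 14 11 12 8 4 5 15)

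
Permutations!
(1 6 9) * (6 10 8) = (1 10 8 6 9) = [0, 10, 2, 3, 4, 5, 9, 7, 6, 1, 8]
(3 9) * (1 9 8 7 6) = (1 9 3 8 7 6) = [0, 9, 2, 8, 4, 5, 1, 6, 7, 3]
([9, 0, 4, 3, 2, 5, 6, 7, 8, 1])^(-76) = (0 1 9)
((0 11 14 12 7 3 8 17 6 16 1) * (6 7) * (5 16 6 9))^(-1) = (0 1 16 5 9 12 14 11)(3 7 17 8)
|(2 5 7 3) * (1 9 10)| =12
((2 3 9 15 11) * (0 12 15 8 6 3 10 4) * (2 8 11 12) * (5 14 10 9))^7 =((0 2 9 11 8 6 3 5 14 10 4)(12 15))^7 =(0 5 11 4 3 9 10 6 2 14 8)(12 15)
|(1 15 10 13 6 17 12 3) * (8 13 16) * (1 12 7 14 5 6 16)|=|(1 15 10)(3 12)(5 6 17 7 14)(8 13 16)|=30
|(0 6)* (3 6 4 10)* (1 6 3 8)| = 6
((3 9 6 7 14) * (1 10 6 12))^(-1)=(1 12 9 3 14 7 6 10)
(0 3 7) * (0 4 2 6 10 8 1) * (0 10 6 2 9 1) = (0 3 7 4 9 1 10 8) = [3, 10, 2, 7, 9, 5, 6, 4, 0, 1, 8]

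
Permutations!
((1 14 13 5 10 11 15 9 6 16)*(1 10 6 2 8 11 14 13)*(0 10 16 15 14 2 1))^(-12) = ((16)(0 10 2 8 11 14)(1 13 5 6 15 9))^(-12) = (16)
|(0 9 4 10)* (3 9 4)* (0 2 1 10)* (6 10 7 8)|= 6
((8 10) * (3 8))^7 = ((3 8 10))^7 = (3 8 10)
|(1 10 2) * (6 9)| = 6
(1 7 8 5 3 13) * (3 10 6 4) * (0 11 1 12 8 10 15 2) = (0 11 1 7 10 6 4 3 13 12 8 5 15 2) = [11, 7, 0, 13, 3, 15, 4, 10, 5, 9, 6, 1, 8, 12, 14, 2]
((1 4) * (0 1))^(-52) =(0 4 1)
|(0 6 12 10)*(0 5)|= 5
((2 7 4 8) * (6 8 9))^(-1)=(2 8 6 9 4 7)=((2 7 4 9 6 8))^(-1)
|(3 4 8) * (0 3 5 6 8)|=3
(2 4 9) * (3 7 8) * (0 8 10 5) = [8, 1, 4, 7, 9, 0, 6, 10, 3, 2, 5] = (0 8 3 7 10 5)(2 4 9)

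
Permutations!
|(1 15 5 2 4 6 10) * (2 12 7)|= 9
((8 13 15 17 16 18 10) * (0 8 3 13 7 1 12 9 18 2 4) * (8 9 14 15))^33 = (0 9 18 10 3 13 8 7 1 12 14 15 17 16 2 4)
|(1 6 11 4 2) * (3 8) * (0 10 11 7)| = 8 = |(0 10 11 4 2 1 6 7)(3 8)|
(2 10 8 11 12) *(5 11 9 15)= (2 10 8 9 15 5 11 12)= [0, 1, 10, 3, 4, 11, 6, 7, 9, 15, 8, 12, 2, 13, 14, 5]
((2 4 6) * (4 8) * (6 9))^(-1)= (2 6 9 4 8)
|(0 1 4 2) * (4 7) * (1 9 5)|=7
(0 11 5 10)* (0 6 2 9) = [11, 1, 9, 3, 4, 10, 2, 7, 8, 0, 6, 5] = (0 11 5 10 6 2 9)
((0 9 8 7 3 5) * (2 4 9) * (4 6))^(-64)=((0 2 6 4 9 8 7 3 5))^(-64)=(0 5 3 7 8 9 4 6 2)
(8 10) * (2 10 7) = (2 10 8 7) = [0, 1, 10, 3, 4, 5, 6, 2, 7, 9, 8]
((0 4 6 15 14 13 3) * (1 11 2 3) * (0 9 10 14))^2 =((0 4 6 15)(1 11 2 3 9 10 14 13))^2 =(0 6)(1 2 9 14)(3 10 13 11)(4 15)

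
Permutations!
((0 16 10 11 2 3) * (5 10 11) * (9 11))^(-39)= ((0 16 9 11 2 3)(5 10))^(-39)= (0 11)(2 16)(3 9)(5 10)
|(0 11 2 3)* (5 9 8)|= 12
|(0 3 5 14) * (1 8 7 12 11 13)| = |(0 3 5 14)(1 8 7 12 11 13)| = 12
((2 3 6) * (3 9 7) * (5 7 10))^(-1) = (2 6 3 7 5 10 9)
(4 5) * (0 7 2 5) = (0 7 2 5 4) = [7, 1, 5, 3, 0, 4, 6, 2]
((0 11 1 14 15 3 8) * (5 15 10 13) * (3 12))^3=((0 11 1 14 10 13 5 15 12 3 8))^3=(0 14 5 3 11 10 15 8 1 13 12)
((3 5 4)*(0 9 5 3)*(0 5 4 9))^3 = ((4 5 9))^3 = (9)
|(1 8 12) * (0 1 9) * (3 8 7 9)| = 12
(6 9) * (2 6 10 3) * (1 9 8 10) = (1 9)(2 6 8 10 3) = [0, 9, 6, 2, 4, 5, 8, 7, 10, 1, 3]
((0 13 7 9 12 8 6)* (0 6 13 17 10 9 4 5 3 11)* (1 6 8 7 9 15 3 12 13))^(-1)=(0 11 3 15 10 17)(1 8 6)(4 7 12 5)(9 13)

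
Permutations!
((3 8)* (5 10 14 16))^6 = (5 14)(10 16)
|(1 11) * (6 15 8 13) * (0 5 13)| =|(0 5 13 6 15 8)(1 11)| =6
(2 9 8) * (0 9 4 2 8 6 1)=[9, 0, 4, 3, 2, 5, 1, 7, 8, 6]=(0 9 6 1)(2 4)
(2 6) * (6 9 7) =(2 9 7 6) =[0, 1, 9, 3, 4, 5, 2, 6, 8, 7]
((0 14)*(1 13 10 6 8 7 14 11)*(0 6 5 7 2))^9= (0 8 14 5 13 11 2 6 7 10 1)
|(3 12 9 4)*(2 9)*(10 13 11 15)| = |(2 9 4 3 12)(10 13 11 15)| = 20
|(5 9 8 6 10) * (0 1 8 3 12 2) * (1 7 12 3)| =|(0 7 12 2)(1 8 6 10 5 9)| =12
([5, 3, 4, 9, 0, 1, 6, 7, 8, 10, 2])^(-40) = [0, 1, 2, 3, 4, 5, 6, 7, 8, 9, 10]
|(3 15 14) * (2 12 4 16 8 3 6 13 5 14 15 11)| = 28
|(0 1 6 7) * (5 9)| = 4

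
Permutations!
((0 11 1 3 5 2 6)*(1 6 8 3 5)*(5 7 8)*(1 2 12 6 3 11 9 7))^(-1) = ((0 9 7 8 11 3 2 5 12 6))^(-1) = (0 6 12 5 2 3 11 8 7 9)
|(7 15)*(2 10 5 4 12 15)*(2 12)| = |(2 10 5 4)(7 12 15)| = 12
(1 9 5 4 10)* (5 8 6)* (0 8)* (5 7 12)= (0 8 6 7 12 5 4 10 1 9)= [8, 9, 2, 3, 10, 4, 7, 12, 6, 0, 1, 11, 5]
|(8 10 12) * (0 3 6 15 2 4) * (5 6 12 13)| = 11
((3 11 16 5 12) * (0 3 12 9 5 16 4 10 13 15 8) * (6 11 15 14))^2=((16)(0 3 15 8)(4 10 13 14 6 11)(5 9))^2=(16)(0 15)(3 8)(4 13 6)(10 14 11)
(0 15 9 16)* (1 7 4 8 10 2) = (0 15 9 16)(1 7 4 8 10 2) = [15, 7, 1, 3, 8, 5, 6, 4, 10, 16, 2, 11, 12, 13, 14, 9, 0]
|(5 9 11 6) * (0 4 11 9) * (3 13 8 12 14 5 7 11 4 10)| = |(0 10 3 13 8 12 14 5)(6 7 11)| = 24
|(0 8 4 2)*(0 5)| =5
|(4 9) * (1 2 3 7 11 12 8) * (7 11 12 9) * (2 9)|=6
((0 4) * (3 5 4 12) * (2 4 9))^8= (0 12 3 5 9 2 4)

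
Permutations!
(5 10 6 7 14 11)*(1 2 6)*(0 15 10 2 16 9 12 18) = (0 15 10 1 16 9 12 18)(2 6 7 14 11 5) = [15, 16, 6, 3, 4, 2, 7, 14, 8, 12, 1, 5, 18, 13, 11, 10, 9, 17, 0]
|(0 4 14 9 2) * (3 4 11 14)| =|(0 11 14 9 2)(3 4)| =10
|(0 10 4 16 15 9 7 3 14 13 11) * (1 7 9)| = 11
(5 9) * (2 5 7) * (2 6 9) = (2 5)(6 9 7) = [0, 1, 5, 3, 4, 2, 9, 6, 8, 7]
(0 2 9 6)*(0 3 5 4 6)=(0 2 9)(3 5 4 6)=[2, 1, 9, 5, 6, 4, 3, 7, 8, 0]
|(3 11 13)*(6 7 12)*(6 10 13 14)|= 8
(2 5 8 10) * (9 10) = (2 5 8 9 10) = [0, 1, 5, 3, 4, 8, 6, 7, 9, 10, 2]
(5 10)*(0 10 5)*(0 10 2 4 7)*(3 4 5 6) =(10)(0 2 5 6 3 4 7) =[2, 1, 5, 4, 7, 6, 3, 0, 8, 9, 10]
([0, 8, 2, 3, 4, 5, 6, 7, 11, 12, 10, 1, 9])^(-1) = (1 11 8)(9 12)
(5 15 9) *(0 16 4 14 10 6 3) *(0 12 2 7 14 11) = (0 16 4 11)(2 7 14 10 6 3 12)(5 15 9) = [16, 1, 7, 12, 11, 15, 3, 14, 8, 5, 6, 0, 2, 13, 10, 9, 4]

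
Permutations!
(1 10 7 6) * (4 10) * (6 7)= (1 4 10 6)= [0, 4, 2, 3, 10, 5, 1, 7, 8, 9, 6]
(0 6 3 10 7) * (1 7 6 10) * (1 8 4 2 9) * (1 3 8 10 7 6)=(0 7)(1 6 8 4 2 9 3 10)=[7, 6, 9, 10, 2, 5, 8, 0, 4, 3, 1]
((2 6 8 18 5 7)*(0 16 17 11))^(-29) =(0 11 17 16)(2 6 8 18 5 7)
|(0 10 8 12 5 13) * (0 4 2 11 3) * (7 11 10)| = 28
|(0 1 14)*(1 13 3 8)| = 6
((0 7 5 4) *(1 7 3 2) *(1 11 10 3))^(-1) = (0 4 5 7 1)(2 3 10 11)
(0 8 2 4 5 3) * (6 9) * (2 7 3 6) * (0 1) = (0 8 7 3 1)(2 4 5 6 9) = [8, 0, 4, 1, 5, 6, 9, 3, 7, 2]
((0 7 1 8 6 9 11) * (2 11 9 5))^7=(0 11 2 5 6 8 1 7)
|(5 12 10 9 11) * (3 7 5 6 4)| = 9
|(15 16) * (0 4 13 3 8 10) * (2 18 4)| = |(0 2 18 4 13 3 8 10)(15 16)| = 8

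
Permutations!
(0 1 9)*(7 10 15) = [1, 9, 2, 3, 4, 5, 6, 10, 8, 0, 15, 11, 12, 13, 14, 7] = (0 1 9)(7 10 15)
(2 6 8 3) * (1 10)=[0, 10, 6, 2, 4, 5, 8, 7, 3, 9, 1]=(1 10)(2 6 8 3)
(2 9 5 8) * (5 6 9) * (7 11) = (2 5 8)(6 9)(7 11) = [0, 1, 5, 3, 4, 8, 9, 11, 2, 6, 10, 7]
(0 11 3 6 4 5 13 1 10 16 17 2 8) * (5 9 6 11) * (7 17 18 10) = (0 5 13 1 7 17 2 8)(3 11)(4 9 6)(10 16 18) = [5, 7, 8, 11, 9, 13, 4, 17, 0, 6, 16, 3, 12, 1, 14, 15, 18, 2, 10]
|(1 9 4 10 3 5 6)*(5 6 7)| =|(1 9 4 10 3 6)(5 7)| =6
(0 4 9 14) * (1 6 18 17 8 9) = (0 4 1 6 18 17 8 9 14) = [4, 6, 2, 3, 1, 5, 18, 7, 9, 14, 10, 11, 12, 13, 0, 15, 16, 8, 17]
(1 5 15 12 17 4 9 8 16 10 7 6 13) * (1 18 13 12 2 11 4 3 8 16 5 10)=(1 10 7 6 12 17 3 8 5 15 2 11 4 9 16)(13 18)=[0, 10, 11, 8, 9, 15, 12, 6, 5, 16, 7, 4, 17, 18, 14, 2, 1, 3, 13]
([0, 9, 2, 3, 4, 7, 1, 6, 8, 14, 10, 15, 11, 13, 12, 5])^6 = [0, 5, 2, 3, 4, 12, 15, 11, 8, 7, 10, 9, 1, 13, 6, 14]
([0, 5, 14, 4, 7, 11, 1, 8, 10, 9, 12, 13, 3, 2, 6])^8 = [0, 5, 14, 7, 8, 11, 1, 10, 12, 9, 3, 13, 4, 2, 6]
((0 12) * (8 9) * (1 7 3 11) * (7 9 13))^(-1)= (0 12)(1 11 3 7 13 8 9)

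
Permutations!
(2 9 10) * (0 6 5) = (0 6 5)(2 9 10) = [6, 1, 9, 3, 4, 0, 5, 7, 8, 10, 2]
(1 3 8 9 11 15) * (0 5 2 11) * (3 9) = (0 5 2 11 15 1 9)(3 8) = [5, 9, 11, 8, 4, 2, 6, 7, 3, 0, 10, 15, 12, 13, 14, 1]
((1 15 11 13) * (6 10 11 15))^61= ((15)(1 6 10 11 13))^61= (15)(1 6 10 11 13)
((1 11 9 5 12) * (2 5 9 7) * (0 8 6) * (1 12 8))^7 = (12)(0 6 8 5 2 7 11 1)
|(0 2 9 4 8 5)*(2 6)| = |(0 6 2 9 4 8 5)| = 7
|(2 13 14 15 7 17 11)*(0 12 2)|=9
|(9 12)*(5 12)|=|(5 12 9)|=3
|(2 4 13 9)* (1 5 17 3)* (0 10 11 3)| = |(0 10 11 3 1 5 17)(2 4 13 9)| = 28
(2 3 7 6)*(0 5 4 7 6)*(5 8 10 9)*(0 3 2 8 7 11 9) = (0 7 3 6 8 10)(4 11 9 5) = [7, 1, 2, 6, 11, 4, 8, 3, 10, 5, 0, 9]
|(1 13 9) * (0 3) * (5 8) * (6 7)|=6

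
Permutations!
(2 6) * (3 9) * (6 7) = [0, 1, 7, 9, 4, 5, 2, 6, 8, 3] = (2 7 6)(3 9)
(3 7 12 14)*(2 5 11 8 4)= (2 5 11 8 4)(3 7 12 14)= [0, 1, 5, 7, 2, 11, 6, 12, 4, 9, 10, 8, 14, 13, 3]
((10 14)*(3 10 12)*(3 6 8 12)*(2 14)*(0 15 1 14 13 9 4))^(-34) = ((0 15 1 14 3 10 2 13 9 4)(6 8 12))^(-34) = (0 2 1 9 3)(4 10 15 13 14)(6 12 8)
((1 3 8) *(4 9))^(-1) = ((1 3 8)(4 9))^(-1) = (1 8 3)(4 9)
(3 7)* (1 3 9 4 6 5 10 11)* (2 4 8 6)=(1 3 7 9 8 6 5 10 11)(2 4)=[0, 3, 4, 7, 2, 10, 5, 9, 6, 8, 11, 1]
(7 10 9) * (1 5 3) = (1 5 3)(7 10 9) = [0, 5, 2, 1, 4, 3, 6, 10, 8, 7, 9]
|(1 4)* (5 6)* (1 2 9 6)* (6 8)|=|(1 4 2 9 8 6 5)|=7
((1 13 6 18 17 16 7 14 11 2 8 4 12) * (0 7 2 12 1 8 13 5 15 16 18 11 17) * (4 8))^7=(0 14 18 7 17)(1 11 2 5 12 13 15 4 6 16)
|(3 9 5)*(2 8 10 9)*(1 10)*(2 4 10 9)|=|(1 9 5 3 4 10 2 8)|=8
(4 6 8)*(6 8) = [0, 1, 2, 3, 8, 5, 6, 7, 4] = (4 8)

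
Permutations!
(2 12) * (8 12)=[0, 1, 8, 3, 4, 5, 6, 7, 12, 9, 10, 11, 2]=(2 8 12)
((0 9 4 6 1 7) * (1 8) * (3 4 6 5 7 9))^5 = ((0 3 4 5 7)(1 9 6 8))^5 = (1 9 6 8)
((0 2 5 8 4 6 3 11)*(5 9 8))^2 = ((0 2 9 8 4 6 3 11))^2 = (0 9 4 3)(2 8 6 11)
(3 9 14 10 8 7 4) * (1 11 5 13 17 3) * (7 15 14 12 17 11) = (1 7 4)(3 9 12 17)(5 13 11)(8 15 14 10) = [0, 7, 2, 9, 1, 13, 6, 4, 15, 12, 8, 5, 17, 11, 10, 14, 16, 3]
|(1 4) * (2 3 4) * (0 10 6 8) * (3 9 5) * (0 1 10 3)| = 10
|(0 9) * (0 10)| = |(0 9 10)| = 3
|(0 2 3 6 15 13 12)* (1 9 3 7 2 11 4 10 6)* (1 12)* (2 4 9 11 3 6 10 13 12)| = 12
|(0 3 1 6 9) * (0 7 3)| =5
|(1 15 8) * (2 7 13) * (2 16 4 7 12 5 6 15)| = |(1 2 12 5 6 15 8)(4 7 13 16)| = 28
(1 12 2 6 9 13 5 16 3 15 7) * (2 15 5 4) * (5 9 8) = (1 12 15 7)(2 6 8 5 16 3 9 13 4) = [0, 12, 6, 9, 2, 16, 8, 1, 5, 13, 10, 11, 15, 4, 14, 7, 3]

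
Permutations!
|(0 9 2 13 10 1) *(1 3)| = 7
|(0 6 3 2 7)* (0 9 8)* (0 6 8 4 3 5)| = 20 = |(0 8 6 5)(2 7 9 4 3)|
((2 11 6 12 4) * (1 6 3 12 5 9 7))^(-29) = ((1 6 5 9 7)(2 11 3 12 4))^(-29) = (1 6 5 9 7)(2 11 3 12 4)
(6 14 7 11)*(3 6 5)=(3 6 14 7 11 5)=[0, 1, 2, 6, 4, 3, 14, 11, 8, 9, 10, 5, 12, 13, 7]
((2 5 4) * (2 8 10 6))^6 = (10)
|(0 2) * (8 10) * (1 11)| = |(0 2)(1 11)(8 10)| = 2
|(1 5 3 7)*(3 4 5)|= |(1 3 7)(4 5)|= 6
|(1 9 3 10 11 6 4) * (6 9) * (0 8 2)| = 12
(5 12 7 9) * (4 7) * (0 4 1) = (0 4 7 9 5 12 1) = [4, 0, 2, 3, 7, 12, 6, 9, 8, 5, 10, 11, 1]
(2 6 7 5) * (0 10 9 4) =(0 10 9 4)(2 6 7 5) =[10, 1, 6, 3, 0, 2, 7, 5, 8, 4, 9]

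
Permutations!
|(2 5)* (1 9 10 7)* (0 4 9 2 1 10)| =|(0 4 9)(1 2 5)(7 10)| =6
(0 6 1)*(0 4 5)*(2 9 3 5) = (0 6 1 4 2 9 3 5) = [6, 4, 9, 5, 2, 0, 1, 7, 8, 3]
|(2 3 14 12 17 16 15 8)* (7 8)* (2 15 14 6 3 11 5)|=12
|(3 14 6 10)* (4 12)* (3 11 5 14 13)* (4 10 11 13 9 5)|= 10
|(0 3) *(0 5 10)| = |(0 3 5 10)| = 4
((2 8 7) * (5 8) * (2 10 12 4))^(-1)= ((2 5 8 7 10 12 4))^(-1)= (2 4 12 10 7 8 5)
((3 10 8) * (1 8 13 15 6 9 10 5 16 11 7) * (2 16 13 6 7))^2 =(1 3 13 7 8 5 15)(2 11 16)(6 10 9) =((1 8 3 5 13 15 7)(2 16 11)(6 9 10))^2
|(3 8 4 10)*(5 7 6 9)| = |(3 8 4 10)(5 7 6 9)| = 4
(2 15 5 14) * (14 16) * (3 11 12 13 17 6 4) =(2 15 5 16 14)(3 11 12 13 17 6 4) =[0, 1, 15, 11, 3, 16, 4, 7, 8, 9, 10, 12, 13, 17, 2, 5, 14, 6]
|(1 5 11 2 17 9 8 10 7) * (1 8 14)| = |(1 5 11 2 17 9 14)(7 8 10)| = 21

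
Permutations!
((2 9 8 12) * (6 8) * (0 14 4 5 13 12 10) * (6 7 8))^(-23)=((0 14 4 5 13 12 2 9 7 8 10))^(-23)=(0 10 8 7 9 2 12 13 5 4 14)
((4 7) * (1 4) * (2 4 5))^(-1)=(1 7 4 2 5)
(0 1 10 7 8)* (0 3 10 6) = [1, 6, 2, 10, 4, 5, 0, 8, 3, 9, 7] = (0 1 6)(3 10 7 8)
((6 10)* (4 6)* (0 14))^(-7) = (0 14)(4 10 6)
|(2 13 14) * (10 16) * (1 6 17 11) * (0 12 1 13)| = 18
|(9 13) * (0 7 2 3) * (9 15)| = 12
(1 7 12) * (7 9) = (1 9 7 12) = [0, 9, 2, 3, 4, 5, 6, 12, 8, 7, 10, 11, 1]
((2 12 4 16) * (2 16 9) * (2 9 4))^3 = (16)(2 12)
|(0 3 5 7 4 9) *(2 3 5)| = |(0 5 7 4 9)(2 3)| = 10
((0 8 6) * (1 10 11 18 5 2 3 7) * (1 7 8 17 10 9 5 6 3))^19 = (0 17 10 11 18 6)(1 2 5 9)(3 8)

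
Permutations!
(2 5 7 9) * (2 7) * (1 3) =(1 3)(2 5)(7 9) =[0, 3, 5, 1, 4, 2, 6, 9, 8, 7]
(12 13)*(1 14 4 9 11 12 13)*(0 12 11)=[12, 14, 2, 3, 9, 5, 6, 7, 8, 0, 10, 11, 1, 13, 4]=(0 12 1 14 4 9)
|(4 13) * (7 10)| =2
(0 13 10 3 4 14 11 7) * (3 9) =(0 13 10 9 3 4 14 11 7) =[13, 1, 2, 4, 14, 5, 6, 0, 8, 3, 9, 7, 12, 10, 11]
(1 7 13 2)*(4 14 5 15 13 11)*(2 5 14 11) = (1 7 2)(4 11)(5 15 13) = [0, 7, 1, 3, 11, 15, 6, 2, 8, 9, 10, 4, 12, 5, 14, 13]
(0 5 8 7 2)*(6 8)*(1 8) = (0 5 6 1 8 7 2) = [5, 8, 0, 3, 4, 6, 1, 2, 7]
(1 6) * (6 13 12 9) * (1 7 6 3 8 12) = (1 13)(3 8 12 9)(6 7) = [0, 13, 2, 8, 4, 5, 7, 6, 12, 3, 10, 11, 9, 1]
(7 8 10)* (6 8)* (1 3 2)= (1 3 2)(6 8 10 7)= [0, 3, 1, 2, 4, 5, 8, 6, 10, 9, 7]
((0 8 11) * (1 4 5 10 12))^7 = (0 8 11)(1 5 12 4 10)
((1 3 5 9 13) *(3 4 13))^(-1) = (1 13 4)(3 9 5)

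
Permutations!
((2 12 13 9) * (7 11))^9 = (2 12 13 9)(7 11)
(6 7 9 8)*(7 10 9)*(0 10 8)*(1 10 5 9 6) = (0 5 9)(1 10 6 8) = [5, 10, 2, 3, 4, 9, 8, 7, 1, 0, 6]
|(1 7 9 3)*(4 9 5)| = |(1 7 5 4 9 3)| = 6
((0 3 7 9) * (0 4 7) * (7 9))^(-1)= (0 3)(4 9)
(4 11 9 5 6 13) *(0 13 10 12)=(0 13 4 11 9 5 6 10 12)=[13, 1, 2, 3, 11, 6, 10, 7, 8, 5, 12, 9, 0, 4]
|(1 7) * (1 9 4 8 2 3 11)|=|(1 7 9 4 8 2 3 11)|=8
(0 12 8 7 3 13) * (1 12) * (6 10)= (0 1 12 8 7 3 13)(6 10)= [1, 12, 2, 13, 4, 5, 10, 3, 7, 9, 6, 11, 8, 0]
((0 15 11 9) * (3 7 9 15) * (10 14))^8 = (15)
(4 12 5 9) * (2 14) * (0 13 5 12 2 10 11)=(0 13 5 9 4 2 14 10 11)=[13, 1, 14, 3, 2, 9, 6, 7, 8, 4, 11, 0, 12, 5, 10]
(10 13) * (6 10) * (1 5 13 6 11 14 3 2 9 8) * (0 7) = [7, 5, 9, 2, 4, 13, 10, 0, 1, 8, 6, 14, 12, 11, 3] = (0 7)(1 5 13 11 14 3 2 9 8)(6 10)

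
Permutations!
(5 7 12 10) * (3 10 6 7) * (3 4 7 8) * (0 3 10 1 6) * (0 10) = (0 3 1 6 8)(4 7 12 10 5) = [3, 6, 2, 1, 7, 4, 8, 12, 0, 9, 5, 11, 10]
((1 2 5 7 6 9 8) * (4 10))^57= ((1 2 5 7 6 9 8)(4 10))^57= (1 2 5 7 6 9 8)(4 10)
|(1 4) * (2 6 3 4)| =5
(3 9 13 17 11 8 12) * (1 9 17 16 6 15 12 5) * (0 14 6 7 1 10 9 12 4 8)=(0 14 6 15 4 8 5 10 9 13 16 7 1 12 3 17 11)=[14, 12, 2, 17, 8, 10, 15, 1, 5, 13, 9, 0, 3, 16, 6, 4, 7, 11]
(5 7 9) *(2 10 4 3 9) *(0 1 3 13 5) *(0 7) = [1, 3, 10, 9, 13, 0, 6, 2, 8, 7, 4, 11, 12, 5] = (0 1 3 9 7 2 10 4 13 5)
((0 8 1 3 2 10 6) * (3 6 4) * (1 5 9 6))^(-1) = ((0 8 5 9 6)(2 10 4 3))^(-1) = (0 6 9 5 8)(2 3 4 10)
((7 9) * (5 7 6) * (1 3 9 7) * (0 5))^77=(0 6 9 3 1 5)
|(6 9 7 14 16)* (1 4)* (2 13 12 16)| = |(1 4)(2 13 12 16 6 9 7 14)| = 8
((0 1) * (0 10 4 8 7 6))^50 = (0 1 10 4 8 7 6)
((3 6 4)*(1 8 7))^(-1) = ((1 8 7)(3 6 4))^(-1) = (1 7 8)(3 4 6)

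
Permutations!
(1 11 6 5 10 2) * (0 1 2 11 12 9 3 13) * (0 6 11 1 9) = [9, 12, 2, 13, 4, 10, 5, 7, 8, 3, 1, 11, 0, 6] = (0 9 3 13 6 5 10 1 12)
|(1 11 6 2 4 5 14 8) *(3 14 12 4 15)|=|(1 11 6 2 15 3 14 8)(4 5 12)|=24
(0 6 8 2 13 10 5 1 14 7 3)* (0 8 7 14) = (14)(0 6 7 3 8 2 13 10 5 1) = [6, 0, 13, 8, 4, 1, 7, 3, 2, 9, 5, 11, 12, 10, 14]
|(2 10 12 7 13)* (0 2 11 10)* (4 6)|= 10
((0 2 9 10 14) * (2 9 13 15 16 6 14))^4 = (0 13 14 2 6 10 16 9 15) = ((0 9 10 2 13 15 16 6 14))^4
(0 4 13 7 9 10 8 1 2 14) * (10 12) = (0 4 13 7 9 12 10 8 1 2 14) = [4, 2, 14, 3, 13, 5, 6, 9, 1, 12, 8, 11, 10, 7, 0]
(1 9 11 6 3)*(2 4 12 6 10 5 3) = (1 9 11 10 5 3)(2 4 12 6) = [0, 9, 4, 1, 12, 3, 2, 7, 8, 11, 5, 10, 6]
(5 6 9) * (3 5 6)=(3 5)(6 9)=[0, 1, 2, 5, 4, 3, 9, 7, 8, 6]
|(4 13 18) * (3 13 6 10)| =|(3 13 18 4 6 10)| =6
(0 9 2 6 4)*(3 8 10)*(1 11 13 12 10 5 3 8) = [9, 11, 6, 1, 0, 3, 4, 7, 5, 2, 8, 13, 10, 12] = (0 9 2 6 4)(1 11 13 12 10 8 5 3)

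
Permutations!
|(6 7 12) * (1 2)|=|(1 2)(6 7 12)|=6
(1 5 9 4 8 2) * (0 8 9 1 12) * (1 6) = (0 8 2 12)(1 5 6)(4 9) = [8, 5, 12, 3, 9, 6, 1, 7, 2, 4, 10, 11, 0]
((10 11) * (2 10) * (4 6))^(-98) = (2 10 11)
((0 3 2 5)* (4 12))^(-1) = (0 5 2 3)(4 12)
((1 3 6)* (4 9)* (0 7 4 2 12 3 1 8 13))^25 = ((0 7 4 9 2 12 3 6 8 13))^25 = (0 12)(2 13)(3 7)(4 6)(8 9)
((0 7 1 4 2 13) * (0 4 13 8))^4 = ((0 7 1 13 4 2 8))^4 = (0 4 7 2 1 8 13)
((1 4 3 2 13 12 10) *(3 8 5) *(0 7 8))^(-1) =((0 7 8 5 3 2 13 12 10 1 4))^(-1) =(0 4 1 10 12 13 2 3 5 8 7)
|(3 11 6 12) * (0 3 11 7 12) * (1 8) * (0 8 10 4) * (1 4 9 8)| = 11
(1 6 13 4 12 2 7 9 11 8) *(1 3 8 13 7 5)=(1 6 7 9 11 13 4 12 2 5)(3 8)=[0, 6, 5, 8, 12, 1, 7, 9, 3, 11, 10, 13, 2, 4]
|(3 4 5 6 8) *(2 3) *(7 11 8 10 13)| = 10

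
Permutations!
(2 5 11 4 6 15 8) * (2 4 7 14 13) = (2 5 11 7 14 13)(4 6 15 8) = [0, 1, 5, 3, 6, 11, 15, 14, 4, 9, 10, 7, 12, 2, 13, 8]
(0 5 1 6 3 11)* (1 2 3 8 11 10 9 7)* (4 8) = (0 5 2 3 10 9 7 1 6 4 8 11) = [5, 6, 3, 10, 8, 2, 4, 1, 11, 7, 9, 0]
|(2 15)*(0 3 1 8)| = |(0 3 1 8)(2 15)| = 4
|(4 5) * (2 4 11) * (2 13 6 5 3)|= 12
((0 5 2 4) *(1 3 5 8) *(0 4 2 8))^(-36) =(8) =((1 3 5 8))^(-36)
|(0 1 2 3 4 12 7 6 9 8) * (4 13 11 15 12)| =12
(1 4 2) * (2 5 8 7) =[0, 4, 1, 3, 5, 8, 6, 2, 7] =(1 4 5 8 7 2)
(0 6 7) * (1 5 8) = [6, 5, 2, 3, 4, 8, 7, 0, 1] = (0 6 7)(1 5 8)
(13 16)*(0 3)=[3, 1, 2, 0, 4, 5, 6, 7, 8, 9, 10, 11, 12, 16, 14, 15, 13]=(0 3)(13 16)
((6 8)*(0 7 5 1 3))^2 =((0 7 5 1 3)(6 8))^2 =(8)(0 5 3 7 1)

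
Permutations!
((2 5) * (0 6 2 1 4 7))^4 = (0 1 6 4 2 7 5)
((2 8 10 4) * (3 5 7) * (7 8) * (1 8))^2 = (1 10 2 3)(4 7 5 8)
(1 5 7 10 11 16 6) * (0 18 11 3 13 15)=(0 18 11 16 6 1 5 7 10 3 13 15)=[18, 5, 2, 13, 4, 7, 1, 10, 8, 9, 3, 16, 12, 15, 14, 0, 6, 17, 11]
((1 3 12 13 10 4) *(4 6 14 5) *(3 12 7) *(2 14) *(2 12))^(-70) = (14)(6 13)(10 12)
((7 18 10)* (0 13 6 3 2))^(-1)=(0 2 3 6 13)(7 10 18)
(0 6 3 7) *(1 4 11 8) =(0 6 3 7)(1 4 11 8) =[6, 4, 2, 7, 11, 5, 3, 0, 1, 9, 10, 8]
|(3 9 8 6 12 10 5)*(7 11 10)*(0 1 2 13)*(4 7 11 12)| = 20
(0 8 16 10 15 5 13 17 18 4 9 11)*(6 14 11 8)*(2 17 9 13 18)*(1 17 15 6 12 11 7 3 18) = [12, 17, 15, 18, 13, 1, 14, 3, 16, 8, 6, 0, 11, 9, 7, 5, 10, 2, 4] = (0 12 11)(1 17 2 15 5)(3 18 4 13 9 8 16 10 6 14 7)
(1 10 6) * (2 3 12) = (1 10 6)(2 3 12) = [0, 10, 3, 12, 4, 5, 1, 7, 8, 9, 6, 11, 2]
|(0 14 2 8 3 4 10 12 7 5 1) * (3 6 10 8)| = 12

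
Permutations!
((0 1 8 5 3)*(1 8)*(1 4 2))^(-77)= (0 3 5 8)(1 4 2)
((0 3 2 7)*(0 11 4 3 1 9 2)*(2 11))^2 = ((0 1 9 11 4 3)(2 7))^2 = (0 9 4)(1 11 3)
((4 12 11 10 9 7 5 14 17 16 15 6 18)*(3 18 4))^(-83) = (3 18)(4 12 11 10 9 7 5 14 17 16 15 6)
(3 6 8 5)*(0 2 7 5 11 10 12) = (0 2 7 5 3 6 8 11 10 12) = [2, 1, 7, 6, 4, 3, 8, 5, 11, 9, 12, 10, 0]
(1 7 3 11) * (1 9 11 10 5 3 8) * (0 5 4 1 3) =[5, 7, 2, 10, 1, 0, 6, 8, 3, 11, 4, 9] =(0 5)(1 7 8 3 10 4)(9 11)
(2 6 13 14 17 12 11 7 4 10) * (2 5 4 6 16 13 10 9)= (2 16 13 14 17 12 11 7 6 10 5 4 9)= [0, 1, 16, 3, 9, 4, 10, 6, 8, 2, 5, 7, 11, 14, 17, 15, 13, 12]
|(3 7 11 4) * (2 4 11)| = 4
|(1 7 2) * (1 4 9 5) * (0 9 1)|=12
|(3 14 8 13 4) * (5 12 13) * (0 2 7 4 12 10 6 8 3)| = |(0 2 7 4)(3 14)(5 10 6 8)(12 13)| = 4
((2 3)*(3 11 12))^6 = ((2 11 12 3))^6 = (2 12)(3 11)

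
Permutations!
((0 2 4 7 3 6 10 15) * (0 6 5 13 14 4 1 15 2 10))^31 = (0 10 2 1 15 6)(3 5 13 14 4 7)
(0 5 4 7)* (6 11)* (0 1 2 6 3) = (0 5 4 7 1 2 6 11 3) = [5, 2, 6, 0, 7, 4, 11, 1, 8, 9, 10, 3]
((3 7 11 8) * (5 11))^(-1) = (3 8 11 5 7)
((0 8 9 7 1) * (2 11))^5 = ((0 8 9 7 1)(2 11))^5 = (2 11)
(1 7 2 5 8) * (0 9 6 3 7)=(0 9 6 3 7 2 5 8 1)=[9, 0, 5, 7, 4, 8, 3, 2, 1, 6]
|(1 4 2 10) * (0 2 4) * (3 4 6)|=|(0 2 10 1)(3 4 6)|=12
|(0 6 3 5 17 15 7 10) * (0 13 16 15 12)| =30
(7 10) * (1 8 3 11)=(1 8 3 11)(7 10)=[0, 8, 2, 11, 4, 5, 6, 10, 3, 9, 7, 1]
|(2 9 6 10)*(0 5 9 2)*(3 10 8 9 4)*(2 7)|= 30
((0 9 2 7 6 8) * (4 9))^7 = (9)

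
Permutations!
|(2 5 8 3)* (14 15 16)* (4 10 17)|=12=|(2 5 8 3)(4 10 17)(14 15 16)|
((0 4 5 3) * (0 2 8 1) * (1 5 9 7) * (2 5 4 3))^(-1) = ((0 3 5 2 8 4 9 7 1))^(-1) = (0 1 7 9 4 8 2 5 3)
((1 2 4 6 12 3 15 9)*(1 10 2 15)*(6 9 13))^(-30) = ((1 15 13 6 12 3)(2 4 9 10))^(-30) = (15)(2 9)(4 10)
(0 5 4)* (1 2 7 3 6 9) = [5, 2, 7, 6, 0, 4, 9, 3, 8, 1] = (0 5 4)(1 2 7 3 6 9)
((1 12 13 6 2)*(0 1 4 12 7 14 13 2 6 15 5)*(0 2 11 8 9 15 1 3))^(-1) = (0 3)(1 13 14 7)(2 5 15 9 8 11 12 4)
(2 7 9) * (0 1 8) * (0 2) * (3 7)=(0 1 8 2 3 7 9)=[1, 8, 3, 7, 4, 5, 6, 9, 2, 0]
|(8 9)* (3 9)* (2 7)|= |(2 7)(3 9 8)|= 6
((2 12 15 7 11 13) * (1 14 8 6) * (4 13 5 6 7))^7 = (2 15 13 12 4) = ((1 14 8 7 11 5 6)(2 12 15 4 13))^7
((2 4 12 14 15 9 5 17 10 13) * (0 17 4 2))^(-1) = (0 13 10 17)(4 5 9 15 14 12)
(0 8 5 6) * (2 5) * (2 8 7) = (8)(0 7 2 5 6) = [7, 1, 5, 3, 4, 6, 0, 2, 8]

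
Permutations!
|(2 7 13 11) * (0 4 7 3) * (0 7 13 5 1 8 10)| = 11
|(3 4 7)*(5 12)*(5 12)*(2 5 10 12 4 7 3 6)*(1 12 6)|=20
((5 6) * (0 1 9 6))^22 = ((0 1 9 6 5))^22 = (0 9 5 1 6)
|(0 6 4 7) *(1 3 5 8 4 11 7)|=20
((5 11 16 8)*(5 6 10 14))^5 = ((5 11 16 8 6 10 14))^5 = (5 10 8 11 14 6 16)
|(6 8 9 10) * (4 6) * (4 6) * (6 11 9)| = |(6 8)(9 10 11)| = 6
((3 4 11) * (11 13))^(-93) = (3 11 13 4)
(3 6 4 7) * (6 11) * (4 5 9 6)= (3 11 4 7)(5 9 6)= [0, 1, 2, 11, 7, 9, 5, 3, 8, 6, 10, 4]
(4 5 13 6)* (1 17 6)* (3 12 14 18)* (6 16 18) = [0, 17, 2, 12, 5, 13, 4, 7, 8, 9, 10, 11, 14, 1, 6, 15, 18, 16, 3] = (1 17 16 18 3 12 14 6 4 5 13)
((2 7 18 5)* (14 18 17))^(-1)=(2 5 18 14 17 7)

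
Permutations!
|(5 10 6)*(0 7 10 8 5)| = |(0 7 10 6)(5 8)| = 4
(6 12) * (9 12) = (6 9 12) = [0, 1, 2, 3, 4, 5, 9, 7, 8, 12, 10, 11, 6]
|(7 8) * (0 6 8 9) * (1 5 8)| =|(0 6 1 5 8 7 9)| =7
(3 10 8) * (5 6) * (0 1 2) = (0 1 2)(3 10 8)(5 6) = [1, 2, 0, 10, 4, 6, 5, 7, 3, 9, 8]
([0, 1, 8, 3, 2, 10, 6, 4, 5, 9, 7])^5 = [0, 1, 4, 3, 7, 8, 6, 10, 2, 9, 5]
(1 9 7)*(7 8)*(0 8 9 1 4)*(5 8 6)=[6, 1, 2, 3, 0, 8, 5, 4, 7, 9]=(9)(0 6 5 8 7 4)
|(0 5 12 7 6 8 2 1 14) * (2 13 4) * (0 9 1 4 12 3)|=30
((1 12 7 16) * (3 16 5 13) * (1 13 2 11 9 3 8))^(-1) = (1 8 13 16 3 9 11 2 5 7 12)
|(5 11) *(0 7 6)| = |(0 7 6)(5 11)| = 6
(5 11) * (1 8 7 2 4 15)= (1 8 7 2 4 15)(5 11)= [0, 8, 4, 3, 15, 11, 6, 2, 7, 9, 10, 5, 12, 13, 14, 1]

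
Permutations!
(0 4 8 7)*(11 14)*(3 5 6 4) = (0 3 5 6 4 8 7)(11 14) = [3, 1, 2, 5, 8, 6, 4, 0, 7, 9, 10, 14, 12, 13, 11]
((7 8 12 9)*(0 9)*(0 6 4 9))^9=((4 9 7 8 12 6))^9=(4 8)(6 7)(9 12)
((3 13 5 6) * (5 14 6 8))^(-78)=((3 13 14 6)(5 8))^(-78)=(3 14)(6 13)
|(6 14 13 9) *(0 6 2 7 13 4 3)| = |(0 6 14 4 3)(2 7 13 9)| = 20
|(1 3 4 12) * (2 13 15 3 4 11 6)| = |(1 4 12)(2 13 15 3 11 6)| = 6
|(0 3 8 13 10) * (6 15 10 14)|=|(0 3 8 13 14 6 15 10)|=8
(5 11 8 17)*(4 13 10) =(4 13 10)(5 11 8 17) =[0, 1, 2, 3, 13, 11, 6, 7, 17, 9, 4, 8, 12, 10, 14, 15, 16, 5]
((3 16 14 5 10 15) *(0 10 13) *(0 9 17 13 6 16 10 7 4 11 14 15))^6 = (17)(0 6 7 16 4 15 11 3 14 10 5)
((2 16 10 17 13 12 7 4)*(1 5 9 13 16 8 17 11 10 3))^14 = ((1 5 9 13 12 7 4 2 8 17 16 3)(10 11))^14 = (1 9 12 4 8 16)(2 17 3 5 13 7)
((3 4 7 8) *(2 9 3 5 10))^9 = ((2 9 3 4 7 8 5 10))^9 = (2 9 3 4 7 8 5 10)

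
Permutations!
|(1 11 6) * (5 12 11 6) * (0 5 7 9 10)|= |(0 5 12 11 7 9 10)(1 6)|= 14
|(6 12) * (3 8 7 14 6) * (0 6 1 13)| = |(0 6 12 3 8 7 14 1 13)| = 9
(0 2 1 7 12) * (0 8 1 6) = (0 2 6)(1 7 12 8) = [2, 7, 6, 3, 4, 5, 0, 12, 1, 9, 10, 11, 8]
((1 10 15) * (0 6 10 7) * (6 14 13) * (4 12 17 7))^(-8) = (0 6 1 17 14 10 4 7 13 15 12)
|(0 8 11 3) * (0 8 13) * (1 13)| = 3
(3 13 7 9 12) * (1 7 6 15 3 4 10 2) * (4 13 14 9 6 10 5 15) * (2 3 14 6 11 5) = (1 7 11 5 15 14 9 12 13 10 3 6 4 2) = [0, 7, 1, 6, 2, 15, 4, 11, 8, 12, 3, 5, 13, 10, 9, 14]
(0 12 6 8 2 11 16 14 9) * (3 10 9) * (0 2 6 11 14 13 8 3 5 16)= [12, 1, 14, 10, 4, 16, 3, 7, 6, 2, 9, 0, 11, 8, 5, 15, 13]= (0 12 11)(2 14 5 16 13 8 6 3 10 9)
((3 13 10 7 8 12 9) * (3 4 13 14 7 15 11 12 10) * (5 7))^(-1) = ((3 14 5 7 8 10 15 11 12 9 4 13))^(-1) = (3 13 4 9 12 11 15 10 8 7 5 14)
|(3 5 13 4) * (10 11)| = 4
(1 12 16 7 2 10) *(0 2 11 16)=(0 2 10 1 12)(7 11 16)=[2, 12, 10, 3, 4, 5, 6, 11, 8, 9, 1, 16, 0, 13, 14, 15, 7]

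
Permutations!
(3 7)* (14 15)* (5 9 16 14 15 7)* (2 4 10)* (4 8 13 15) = (2 8 13 15 4 10)(3 5 9 16 14 7) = [0, 1, 8, 5, 10, 9, 6, 3, 13, 16, 2, 11, 12, 15, 7, 4, 14]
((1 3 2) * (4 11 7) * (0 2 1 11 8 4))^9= ((0 2 11 7)(1 3)(4 8))^9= (0 2 11 7)(1 3)(4 8)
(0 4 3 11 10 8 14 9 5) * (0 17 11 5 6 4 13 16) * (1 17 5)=(0 13 16)(1 17 11 10 8 14 9 6 4 3)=[13, 17, 2, 1, 3, 5, 4, 7, 14, 6, 8, 10, 12, 16, 9, 15, 0, 11]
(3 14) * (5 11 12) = (3 14)(5 11 12) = [0, 1, 2, 14, 4, 11, 6, 7, 8, 9, 10, 12, 5, 13, 3]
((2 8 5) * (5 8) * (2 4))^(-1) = (8)(2 4 5)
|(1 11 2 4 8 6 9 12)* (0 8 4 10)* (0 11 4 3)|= |(0 8 6 9 12 1 4 3)(2 10 11)|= 24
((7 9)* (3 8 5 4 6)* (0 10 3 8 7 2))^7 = (0 10 3 7 9 2)(4 5 8 6)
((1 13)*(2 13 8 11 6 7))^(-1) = (1 13 2 7 6 11 8)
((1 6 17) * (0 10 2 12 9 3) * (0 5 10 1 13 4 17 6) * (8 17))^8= ((0 1)(2 12 9 3 5 10)(4 8 17 13))^8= (17)(2 9 5)(3 10 12)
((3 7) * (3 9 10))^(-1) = (3 10 9 7)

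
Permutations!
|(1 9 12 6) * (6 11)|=|(1 9 12 11 6)|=5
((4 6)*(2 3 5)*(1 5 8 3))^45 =((1 5 2)(3 8)(4 6))^45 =(3 8)(4 6)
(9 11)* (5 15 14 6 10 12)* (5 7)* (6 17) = [0, 1, 2, 3, 4, 15, 10, 5, 8, 11, 12, 9, 7, 13, 17, 14, 16, 6] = (5 15 14 17 6 10 12 7)(9 11)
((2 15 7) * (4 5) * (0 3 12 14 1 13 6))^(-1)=(0 6 13 1 14 12 3)(2 7 15)(4 5)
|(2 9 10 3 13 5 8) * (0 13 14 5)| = |(0 13)(2 9 10 3 14 5 8)| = 14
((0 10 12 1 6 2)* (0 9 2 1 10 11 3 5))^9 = (0 11 3 5)(1 6)(2 9)(10 12)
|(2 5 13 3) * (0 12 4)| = 12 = |(0 12 4)(2 5 13 3)|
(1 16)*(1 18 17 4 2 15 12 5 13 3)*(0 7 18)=(0 7 18 17 4 2 15 12 5 13 3 1 16)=[7, 16, 15, 1, 2, 13, 6, 18, 8, 9, 10, 11, 5, 3, 14, 12, 0, 4, 17]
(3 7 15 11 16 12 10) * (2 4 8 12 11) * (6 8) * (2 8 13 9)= [0, 1, 4, 7, 6, 5, 13, 15, 12, 2, 3, 16, 10, 9, 14, 8, 11]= (2 4 6 13 9)(3 7 15 8 12 10)(11 16)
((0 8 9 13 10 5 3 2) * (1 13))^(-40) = (0 10 8 5 9 3 1 2 13)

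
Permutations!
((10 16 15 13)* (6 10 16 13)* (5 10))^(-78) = (16)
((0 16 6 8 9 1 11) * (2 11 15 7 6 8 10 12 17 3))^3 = (0 9 7 12 2 16 1 6 17 11 8 15 10 3)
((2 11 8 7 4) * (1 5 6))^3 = ((1 5 6)(2 11 8 7 4))^3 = (2 7 11 4 8)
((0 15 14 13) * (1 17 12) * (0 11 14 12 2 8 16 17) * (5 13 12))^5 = ((0 15 5 13 11 14 12 1)(2 8 16 17))^5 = (0 14 5 1 11 15 12 13)(2 8 16 17)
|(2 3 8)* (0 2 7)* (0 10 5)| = |(0 2 3 8 7 10 5)| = 7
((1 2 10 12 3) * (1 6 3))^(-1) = (1 12 10 2)(3 6)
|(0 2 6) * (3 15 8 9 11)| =15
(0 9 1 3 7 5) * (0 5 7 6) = (0 9 1 3 6) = [9, 3, 2, 6, 4, 5, 0, 7, 8, 1]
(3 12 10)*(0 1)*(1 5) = (0 5 1)(3 12 10) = [5, 0, 2, 12, 4, 1, 6, 7, 8, 9, 3, 11, 10]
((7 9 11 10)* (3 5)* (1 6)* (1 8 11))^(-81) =(1 11 9 8 7 6 10)(3 5)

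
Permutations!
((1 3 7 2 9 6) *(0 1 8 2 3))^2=(2 6)(8 9)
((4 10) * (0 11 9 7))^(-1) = ((0 11 9 7)(4 10))^(-1) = (0 7 9 11)(4 10)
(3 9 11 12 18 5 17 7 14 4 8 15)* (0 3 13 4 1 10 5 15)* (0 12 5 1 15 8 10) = [3, 0, 2, 9, 10, 17, 6, 14, 12, 11, 1, 5, 18, 4, 15, 13, 16, 7, 8] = (0 3 9 11 5 17 7 14 15 13 4 10 1)(8 12 18)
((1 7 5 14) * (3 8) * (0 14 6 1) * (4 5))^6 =((0 14)(1 7 4 5 6)(3 8))^6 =(14)(1 7 4 5 6)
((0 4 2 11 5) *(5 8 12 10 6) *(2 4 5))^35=((0 5)(2 11 8 12 10 6))^35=(0 5)(2 6 10 12 8 11)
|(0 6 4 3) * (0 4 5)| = 6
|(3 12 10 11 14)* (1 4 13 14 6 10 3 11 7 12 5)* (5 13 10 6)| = 10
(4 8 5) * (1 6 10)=(1 6 10)(4 8 5)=[0, 6, 2, 3, 8, 4, 10, 7, 5, 9, 1]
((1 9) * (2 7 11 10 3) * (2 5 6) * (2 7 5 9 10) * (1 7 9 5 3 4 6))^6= ((1 10 4 6 9 7 11 2 3 5))^6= (1 11 4 3 9)(2 6 5 7 10)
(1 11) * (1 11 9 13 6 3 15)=(1 9 13 6 3 15)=[0, 9, 2, 15, 4, 5, 3, 7, 8, 13, 10, 11, 12, 6, 14, 1]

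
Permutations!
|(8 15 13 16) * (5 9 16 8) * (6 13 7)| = 15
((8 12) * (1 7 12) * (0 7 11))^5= ((0 7 12 8 1 11))^5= (0 11 1 8 12 7)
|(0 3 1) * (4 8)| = 6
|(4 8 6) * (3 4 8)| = |(3 4)(6 8)| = 2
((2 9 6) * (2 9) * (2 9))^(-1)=(2 6 9)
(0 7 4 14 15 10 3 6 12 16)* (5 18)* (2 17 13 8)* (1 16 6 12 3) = (0 7 4 14 15 10 1 16)(2 17 13 8)(3 12 6)(5 18) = [7, 16, 17, 12, 14, 18, 3, 4, 2, 9, 1, 11, 6, 8, 15, 10, 0, 13, 5]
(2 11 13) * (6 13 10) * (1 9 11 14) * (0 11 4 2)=(0 11 10 6 13)(1 9 4 2 14)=[11, 9, 14, 3, 2, 5, 13, 7, 8, 4, 6, 10, 12, 0, 1]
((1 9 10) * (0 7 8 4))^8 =(1 10 9)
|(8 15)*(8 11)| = |(8 15 11)| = 3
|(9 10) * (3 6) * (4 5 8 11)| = 4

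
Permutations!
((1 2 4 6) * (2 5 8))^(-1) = (1 6 4 2 8 5)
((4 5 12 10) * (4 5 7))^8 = ((4 7)(5 12 10))^8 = (5 10 12)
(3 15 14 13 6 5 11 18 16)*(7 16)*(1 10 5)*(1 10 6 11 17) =[0, 6, 2, 15, 4, 17, 10, 16, 8, 9, 5, 18, 12, 11, 13, 14, 3, 1, 7] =(1 6 10 5 17)(3 15 14 13 11 18 7 16)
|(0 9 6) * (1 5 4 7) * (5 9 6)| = 10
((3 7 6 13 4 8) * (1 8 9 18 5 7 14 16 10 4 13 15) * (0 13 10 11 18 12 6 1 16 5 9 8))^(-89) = (0 13 10 4 8 3 14 5 7 1)(6 16 18 12 15 11 9)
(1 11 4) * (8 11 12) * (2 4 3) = (1 12 8 11 3 2 4) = [0, 12, 4, 2, 1, 5, 6, 7, 11, 9, 10, 3, 8]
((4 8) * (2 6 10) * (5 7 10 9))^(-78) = ((2 6 9 5 7 10)(4 8))^(-78) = (10)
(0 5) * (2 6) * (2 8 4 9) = (0 5)(2 6 8 4 9) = [5, 1, 6, 3, 9, 0, 8, 7, 4, 2]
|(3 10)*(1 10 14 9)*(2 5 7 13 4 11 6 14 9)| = 8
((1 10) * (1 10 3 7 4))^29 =(10)(1 3 7 4)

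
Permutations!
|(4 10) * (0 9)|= 2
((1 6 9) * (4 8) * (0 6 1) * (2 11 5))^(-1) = ((0 6 9)(2 11 5)(4 8))^(-1) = (0 9 6)(2 5 11)(4 8)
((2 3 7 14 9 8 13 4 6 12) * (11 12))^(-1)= (2 12 11 6 4 13 8 9 14 7 3)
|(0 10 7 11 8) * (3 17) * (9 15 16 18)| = |(0 10 7 11 8)(3 17)(9 15 16 18)| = 20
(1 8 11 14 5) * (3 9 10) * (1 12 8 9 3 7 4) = [0, 9, 2, 3, 1, 12, 6, 4, 11, 10, 7, 14, 8, 13, 5] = (1 9 10 7 4)(5 12 8 11 14)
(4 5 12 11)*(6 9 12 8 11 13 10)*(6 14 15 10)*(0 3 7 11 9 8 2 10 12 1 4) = [3, 4, 10, 7, 5, 2, 8, 11, 9, 1, 14, 0, 13, 6, 15, 12] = (0 3 7 11)(1 4 5 2 10 14 15 12 13 6 8 9)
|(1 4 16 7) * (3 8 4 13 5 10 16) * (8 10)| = 9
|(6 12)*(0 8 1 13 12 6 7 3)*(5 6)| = 14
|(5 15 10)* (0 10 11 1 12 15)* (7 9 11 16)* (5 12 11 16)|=30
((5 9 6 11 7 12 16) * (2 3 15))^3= (5 11 16 6 12 9 7)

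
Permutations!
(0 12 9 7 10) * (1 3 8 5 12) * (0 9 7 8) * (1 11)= (0 11 1 3)(5 12 7 10 9 8)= [11, 3, 2, 0, 4, 12, 6, 10, 5, 8, 9, 1, 7]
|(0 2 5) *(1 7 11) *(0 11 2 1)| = 6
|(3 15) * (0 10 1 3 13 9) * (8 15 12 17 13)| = 8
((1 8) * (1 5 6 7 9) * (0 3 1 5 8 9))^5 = ((0 3 1 9 5 6 7))^5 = (0 6 9 3 7 5 1)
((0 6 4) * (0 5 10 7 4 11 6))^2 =(11)(4 10)(5 7)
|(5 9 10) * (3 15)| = 6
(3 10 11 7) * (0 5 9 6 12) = [5, 1, 2, 10, 4, 9, 12, 3, 8, 6, 11, 7, 0] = (0 5 9 6 12)(3 10 11 7)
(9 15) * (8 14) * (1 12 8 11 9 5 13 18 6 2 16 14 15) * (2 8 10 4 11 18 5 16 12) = (1 2 12 10 4 11 9)(5 13)(6 8 15 16 14 18) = [0, 2, 12, 3, 11, 13, 8, 7, 15, 1, 4, 9, 10, 5, 18, 16, 14, 17, 6]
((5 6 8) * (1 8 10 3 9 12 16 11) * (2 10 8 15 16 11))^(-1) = ((1 15 16 2 10 3 9 12 11)(5 6 8))^(-1) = (1 11 12 9 3 10 2 16 15)(5 8 6)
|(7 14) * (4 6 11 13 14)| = 6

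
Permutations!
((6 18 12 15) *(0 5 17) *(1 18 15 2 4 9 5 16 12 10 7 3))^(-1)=((0 16 12 2 4 9 5 17)(1 18 10 7 3)(6 15))^(-1)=(0 17 5 9 4 2 12 16)(1 3 7 10 18)(6 15)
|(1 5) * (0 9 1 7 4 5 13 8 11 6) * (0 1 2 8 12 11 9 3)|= |(0 3)(1 13 12 11 6)(2 8 9)(4 5 7)|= 30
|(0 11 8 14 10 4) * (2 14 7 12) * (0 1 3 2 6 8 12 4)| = 12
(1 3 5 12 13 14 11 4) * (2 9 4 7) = (1 3 5 12 13 14 11 7 2 9 4) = [0, 3, 9, 5, 1, 12, 6, 2, 8, 4, 10, 7, 13, 14, 11]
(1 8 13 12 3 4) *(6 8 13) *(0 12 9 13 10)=(0 12 3 4 1 10)(6 8)(9 13)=[12, 10, 2, 4, 1, 5, 8, 7, 6, 13, 0, 11, 3, 9]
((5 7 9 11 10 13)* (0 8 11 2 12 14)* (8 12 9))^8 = (0 14 12)(5 8 10)(7 11 13)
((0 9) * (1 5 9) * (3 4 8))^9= (0 1 5 9)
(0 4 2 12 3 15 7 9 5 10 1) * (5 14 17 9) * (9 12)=(0 4 2 9 14 17 12 3 15 7 5 10 1)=[4, 0, 9, 15, 2, 10, 6, 5, 8, 14, 1, 11, 3, 13, 17, 7, 16, 12]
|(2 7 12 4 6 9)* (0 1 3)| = 6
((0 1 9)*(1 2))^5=((0 2 1 9))^5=(0 2 1 9)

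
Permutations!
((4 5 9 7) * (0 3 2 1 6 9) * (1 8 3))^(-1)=((0 1 6 9 7 4 5)(2 8 3))^(-1)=(0 5 4 7 9 6 1)(2 3 8)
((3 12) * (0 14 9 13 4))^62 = (0 9 4 14 13)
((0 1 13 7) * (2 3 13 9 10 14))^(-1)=((0 1 9 10 14 2 3 13 7))^(-1)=(0 7 13 3 2 14 10 9 1)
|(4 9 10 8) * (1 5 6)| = 12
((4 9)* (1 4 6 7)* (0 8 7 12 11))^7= ((0 8 7 1 4 9 6 12 11))^7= (0 12 9 1 8 11 6 4 7)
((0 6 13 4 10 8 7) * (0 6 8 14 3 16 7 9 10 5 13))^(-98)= (0 8 9 10 14 3 16 7 6)(4 5 13)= ((0 8 9 10 14 3 16 7 6)(4 5 13))^(-98)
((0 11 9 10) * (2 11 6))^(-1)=((0 6 2 11 9 10))^(-1)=(0 10 9 11 2 6)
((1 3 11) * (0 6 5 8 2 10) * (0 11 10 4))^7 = (0 6 5 8 2 4)(1 11 10 3)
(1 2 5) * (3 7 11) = (1 2 5)(3 7 11) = [0, 2, 5, 7, 4, 1, 6, 11, 8, 9, 10, 3]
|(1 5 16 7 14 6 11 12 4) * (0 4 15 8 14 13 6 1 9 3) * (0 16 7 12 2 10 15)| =66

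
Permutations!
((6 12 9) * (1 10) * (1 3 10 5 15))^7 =((1 5 15)(3 10)(6 12 9))^7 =(1 5 15)(3 10)(6 12 9)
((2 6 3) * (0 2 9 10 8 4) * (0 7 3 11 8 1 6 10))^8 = ((0 2 10 1 6 11 8 4 7 3 9))^8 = (0 7 11 10 9 4 6 2 3 8 1)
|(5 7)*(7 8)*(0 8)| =4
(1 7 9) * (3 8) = (1 7 9)(3 8) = [0, 7, 2, 8, 4, 5, 6, 9, 3, 1]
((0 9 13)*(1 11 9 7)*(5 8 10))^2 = (0 1 9)(5 10 8)(7 11 13)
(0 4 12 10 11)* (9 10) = (0 4 12 9 10 11) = [4, 1, 2, 3, 12, 5, 6, 7, 8, 10, 11, 0, 9]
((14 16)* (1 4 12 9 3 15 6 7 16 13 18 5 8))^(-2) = (1 5 13 16 6 3 12)(4 8 18 14 7 15 9)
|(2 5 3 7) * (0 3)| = 5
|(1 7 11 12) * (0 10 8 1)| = |(0 10 8 1 7 11 12)| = 7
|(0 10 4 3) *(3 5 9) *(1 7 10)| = |(0 1 7 10 4 5 9 3)| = 8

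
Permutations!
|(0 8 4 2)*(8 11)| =|(0 11 8 4 2)| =5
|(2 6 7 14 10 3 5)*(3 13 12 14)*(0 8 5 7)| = 20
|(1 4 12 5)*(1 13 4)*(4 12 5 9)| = 5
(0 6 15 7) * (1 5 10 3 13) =[6, 5, 2, 13, 4, 10, 15, 0, 8, 9, 3, 11, 12, 1, 14, 7] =(0 6 15 7)(1 5 10 3 13)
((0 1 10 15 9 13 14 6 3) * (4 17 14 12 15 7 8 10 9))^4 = (0 12 14 1 15 6 9 4 3 13 17)(7 8 10)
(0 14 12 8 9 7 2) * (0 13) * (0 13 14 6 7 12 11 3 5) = (0 6 7 2 14 11 3 5)(8 9 12) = [6, 1, 14, 5, 4, 0, 7, 2, 9, 12, 10, 3, 8, 13, 11]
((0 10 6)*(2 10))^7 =(0 6 10 2)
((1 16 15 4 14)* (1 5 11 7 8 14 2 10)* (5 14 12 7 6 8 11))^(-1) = ((1 16 15 4 2 10)(6 8 12 7 11))^(-1) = (1 10 2 4 15 16)(6 11 7 12 8)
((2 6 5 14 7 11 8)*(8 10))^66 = ((2 6 5 14 7 11 10 8))^66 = (2 5 7 10)(6 14 11 8)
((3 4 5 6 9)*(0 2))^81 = ((0 2)(3 4 5 6 9))^81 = (0 2)(3 4 5 6 9)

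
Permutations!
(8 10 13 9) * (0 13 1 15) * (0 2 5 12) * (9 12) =[13, 15, 5, 3, 4, 9, 6, 7, 10, 8, 1, 11, 0, 12, 14, 2] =(0 13 12)(1 15 2 5 9 8 10)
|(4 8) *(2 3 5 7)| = 4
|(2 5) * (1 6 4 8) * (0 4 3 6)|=4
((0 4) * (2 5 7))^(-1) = ((0 4)(2 5 7))^(-1) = (0 4)(2 7 5)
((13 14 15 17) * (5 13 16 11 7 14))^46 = (7 16 15)(11 17 14) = ((5 13)(7 14 15 17 16 11))^46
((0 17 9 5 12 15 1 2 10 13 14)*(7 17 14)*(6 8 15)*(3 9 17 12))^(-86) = (17)(1 7 15 13 8 10 6 2 12)(3 9 5)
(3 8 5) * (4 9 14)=(3 8 5)(4 9 14)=[0, 1, 2, 8, 9, 3, 6, 7, 5, 14, 10, 11, 12, 13, 4]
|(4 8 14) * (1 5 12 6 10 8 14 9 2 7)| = |(1 5 12 6 10 8 9 2 7)(4 14)| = 18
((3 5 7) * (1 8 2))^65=((1 8 2)(3 5 7))^65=(1 2 8)(3 7 5)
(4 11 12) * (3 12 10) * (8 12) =(3 8 12 4 11 10) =[0, 1, 2, 8, 11, 5, 6, 7, 12, 9, 3, 10, 4]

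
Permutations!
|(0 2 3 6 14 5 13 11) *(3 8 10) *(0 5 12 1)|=|(0 2 8 10 3 6 14 12 1)(5 13 11)|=9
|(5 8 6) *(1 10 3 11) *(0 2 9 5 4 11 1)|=24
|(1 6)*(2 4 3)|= |(1 6)(2 4 3)|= 6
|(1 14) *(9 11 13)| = 6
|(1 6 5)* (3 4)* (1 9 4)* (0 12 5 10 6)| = 14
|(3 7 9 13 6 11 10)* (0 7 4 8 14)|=|(0 7 9 13 6 11 10 3 4 8 14)|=11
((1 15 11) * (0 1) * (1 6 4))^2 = ((0 6 4 1 15 11))^2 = (0 4 15)(1 11 6)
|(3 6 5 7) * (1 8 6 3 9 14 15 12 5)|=|(1 8 6)(5 7 9 14 15 12)|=6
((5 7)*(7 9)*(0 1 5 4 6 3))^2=(0 5 7 6)(1 9 4 3)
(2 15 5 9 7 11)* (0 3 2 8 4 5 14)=(0 3 2 15 14)(4 5 9 7 11 8)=[3, 1, 15, 2, 5, 9, 6, 11, 4, 7, 10, 8, 12, 13, 0, 14]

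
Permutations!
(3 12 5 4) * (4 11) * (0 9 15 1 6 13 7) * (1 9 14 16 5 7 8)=(0 14 16 5 11 4 3 12 7)(1 6 13 8)(9 15)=[14, 6, 2, 12, 3, 11, 13, 0, 1, 15, 10, 4, 7, 8, 16, 9, 5]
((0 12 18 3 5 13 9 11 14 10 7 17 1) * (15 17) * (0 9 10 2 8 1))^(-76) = ((0 12 18 3 5 13 10 7 15 17)(1 9 11 14 2 8))^(-76) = (0 5 15 18 10)(1 11 2)(3 7 12 13 17)(8 9 14)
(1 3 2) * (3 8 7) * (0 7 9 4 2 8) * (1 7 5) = (0 5 1)(2 7 3 8 9 4) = [5, 0, 7, 8, 2, 1, 6, 3, 9, 4]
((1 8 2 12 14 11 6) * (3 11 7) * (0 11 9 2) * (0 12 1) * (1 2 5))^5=(0 6 11)(1 3 12 5 7 8 9 14)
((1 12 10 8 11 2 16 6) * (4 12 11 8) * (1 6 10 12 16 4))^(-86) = (1 16 2)(4 11 10)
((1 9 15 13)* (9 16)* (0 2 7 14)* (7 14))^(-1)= (0 14 2)(1 13 15 9 16)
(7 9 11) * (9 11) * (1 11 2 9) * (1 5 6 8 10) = [0, 11, 9, 3, 4, 6, 8, 2, 10, 5, 1, 7] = (1 11 7 2 9 5 6 8 10)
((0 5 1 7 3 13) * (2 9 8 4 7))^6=(0 4 1 3 9)(2 13 8 5 7)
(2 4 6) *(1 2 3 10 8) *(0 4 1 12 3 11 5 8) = (0 4 6 11 5 8 12 3 10)(1 2) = [4, 2, 1, 10, 6, 8, 11, 7, 12, 9, 0, 5, 3]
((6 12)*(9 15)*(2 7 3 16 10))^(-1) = (2 10 16 3 7)(6 12)(9 15)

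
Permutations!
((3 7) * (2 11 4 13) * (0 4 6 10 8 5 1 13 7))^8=((0 4 7 3)(1 13 2 11 6 10 8 5))^8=(13)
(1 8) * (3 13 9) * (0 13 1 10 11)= (0 13 9 3 1 8 10 11)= [13, 8, 2, 1, 4, 5, 6, 7, 10, 3, 11, 0, 12, 9]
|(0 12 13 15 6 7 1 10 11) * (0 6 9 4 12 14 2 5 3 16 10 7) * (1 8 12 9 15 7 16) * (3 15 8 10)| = 12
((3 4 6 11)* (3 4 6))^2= (3 11)(4 6)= ((3 6 11 4))^2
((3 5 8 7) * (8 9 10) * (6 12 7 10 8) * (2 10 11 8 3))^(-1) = (2 7 12 6 10)(3 9 5)(8 11)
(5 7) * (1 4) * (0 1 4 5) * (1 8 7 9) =(0 8 7)(1 5 9) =[8, 5, 2, 3, 4, 9, 6, 0, 7, 1]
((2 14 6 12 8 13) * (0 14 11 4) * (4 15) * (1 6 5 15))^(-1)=(0 4 15 5 14)(1 11 2 13 8 12 6)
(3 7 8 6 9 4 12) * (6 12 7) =[0, 1, 2, 6, 7, 5, 9, 8, 12, 4, 10, 11, 3] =(3 6 9 4 7 8 12)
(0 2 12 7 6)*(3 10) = (0 2 12 7 6)(3 10) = [2, 1, 12, 10, 4, 5, 0, 6, 8, 9, 3, 11, 7]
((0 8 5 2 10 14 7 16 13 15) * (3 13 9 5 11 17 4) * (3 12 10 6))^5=((0 8 11 17 4 12 10 14 7 16 9 5 2 6 3 13 15))^5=(0 12 9 13 17 7 6 8 10 5 15 4 16 3 11 14 2)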